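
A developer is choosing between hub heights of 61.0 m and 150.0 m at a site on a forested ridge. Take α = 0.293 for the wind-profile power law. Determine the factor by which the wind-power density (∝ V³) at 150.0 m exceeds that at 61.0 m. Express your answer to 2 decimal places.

Speed ratio: V_B/V_A = (z_B/z_A)^α = (150.0/61.0)^0.293 = (2.4590)^0.293 = 1.30165
Power-density ratio: P_B/P_A = (V_B/V_A)³ = (1.30165)³ = 2.20536

2.21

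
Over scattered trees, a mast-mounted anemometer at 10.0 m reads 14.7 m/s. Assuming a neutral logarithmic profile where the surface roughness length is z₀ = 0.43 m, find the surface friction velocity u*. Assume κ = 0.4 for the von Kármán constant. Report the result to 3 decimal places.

Log law: V(z) = (u*/κ) · ln(z/z₀) ⇒ u* = κ · V / ln(z/z₀)
u* = 0.4 × 14.7 / ln(10.0/0.43) = 0.4 × 14.7 / 3.1466
   = 5.8800 / 3.1466 = 1.8687 m/s

u* ≈ 1.869 m/s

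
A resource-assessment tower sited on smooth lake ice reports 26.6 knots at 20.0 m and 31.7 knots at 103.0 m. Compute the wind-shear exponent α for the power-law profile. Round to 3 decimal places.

Power law: V₂/V₁ = (z₂/z₁)^α ⇒ α = ln(V₂/V₁) / ln(z₂/z₁)
α = ln(31.7/26.6) / ln(103.0/20.0) = ln(1.1917) / ln(5.1500)
  = 0.17541 / 1.63900 = 0.10702

α ≈ 0.107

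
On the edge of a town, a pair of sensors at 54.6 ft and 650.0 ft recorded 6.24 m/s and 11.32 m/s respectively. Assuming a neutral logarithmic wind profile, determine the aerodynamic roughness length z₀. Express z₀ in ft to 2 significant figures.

Log law: V(z) ∝ ln(z/z₀). With r = V₁/V₂ = 6.24/11.32 = 0.55124,
r · ln(z₂/z₀) = ln(z₁/z₀) ⇒ ln z₀ = (ln z₁ − r·ln z₂)/(1 − r)
ln z₀ = (4.00003 − 0.55124×6.47697) / 0.44876 = 0.9575
z₀ = exp(0.9575) = 2.605 ft

z₀ ≈ 2.6 ft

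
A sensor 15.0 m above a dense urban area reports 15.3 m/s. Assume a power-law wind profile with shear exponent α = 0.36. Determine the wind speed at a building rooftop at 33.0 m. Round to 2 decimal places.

20.32 m/s

Power-law profile: V₂ = V₁ · (z₂/z₁)^α
V₂ = 15.3 × (33.0/15.0)^0.36 = 15.3 × (2.2000)^0.36
    = 15.3 × 1.3282 = 20.3219 m/s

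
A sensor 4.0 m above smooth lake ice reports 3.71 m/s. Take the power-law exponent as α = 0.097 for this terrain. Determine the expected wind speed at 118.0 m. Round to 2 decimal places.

5.15 m/s

Power-law profile: V₂ = V₁ · (z₂/z₁)^α
V₂ = 3.71 × (118.0/4.0)^0.097 = 3.71 × (29.5000)^0.097
    = 3.71 × 1.3886 = 5.1517 m/s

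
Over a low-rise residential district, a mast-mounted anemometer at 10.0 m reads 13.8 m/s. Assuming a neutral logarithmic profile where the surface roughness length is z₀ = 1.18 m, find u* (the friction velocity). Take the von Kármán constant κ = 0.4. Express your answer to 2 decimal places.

u* ≈ 2.58 m/s

Log law: V(z) = (u*/κ) · ln(z/z₀) ⇒ u* = κ · V / ln(z/z₀)
u* = 0.4 × 13.8 / ln(10.0/1.18) = 0.4 × 13.8 / 2.1371
   = 5.5200 / 2.1371 = 2.5830 m/s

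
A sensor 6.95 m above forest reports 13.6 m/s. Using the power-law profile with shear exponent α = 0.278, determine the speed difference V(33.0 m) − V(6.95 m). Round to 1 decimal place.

Power law: V₂ = V₁ · (z₂/z₁)^α = 13.6 × (4.7482)^0.278 = 20.9708 m/s
ΔV = 20.9708 − 13.6 = 7.3708 m/s

7.4 m/s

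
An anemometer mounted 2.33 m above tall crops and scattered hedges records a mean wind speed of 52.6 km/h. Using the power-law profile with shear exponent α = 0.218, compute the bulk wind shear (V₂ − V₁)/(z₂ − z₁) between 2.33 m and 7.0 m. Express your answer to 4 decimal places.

Power law: V₂ = V₁ · (z₂/z₁)^α = 52.6 × (3.0043)^0.218 = 66.8549 km/h
ΔV/Δz = (66.8549 − 52.6)/(7.0 − 2.33) = 14.2549/4.6700 = 3.05245 km/h/m

3.0525 km/h/m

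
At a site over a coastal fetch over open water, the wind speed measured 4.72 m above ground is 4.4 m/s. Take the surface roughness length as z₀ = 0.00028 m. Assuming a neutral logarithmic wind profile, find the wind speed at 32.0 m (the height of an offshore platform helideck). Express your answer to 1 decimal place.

5.3 m/s

Log law: V(z) ∝ ln(z/z₀), so V₂/V₁ = ln(z₂/z₀) / ln(z₁/z₀).
ln(32.0/0.00028) = 11.6465, ln(4.72/0.00028) = 9.7325
V₂ = 4.4 × 11.6465/9.7325 = 4.4 × 1.1967 = 5.2653 m/s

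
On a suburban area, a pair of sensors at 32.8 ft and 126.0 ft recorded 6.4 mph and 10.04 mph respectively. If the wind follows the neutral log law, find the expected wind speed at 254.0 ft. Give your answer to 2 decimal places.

Log law: V ∝ ln(z/z₀). From the pair, with r = V₁/V₂ = 0.63745,
ln z₀ = (ln z₁ − r·ln z₂)/(1 − r) = (3.4904 − 0.63745×4.8363)/0.36255 = 1.1241 → z₀ = 3.077 ft
V₃ = V₁ · ln(z₃/z₀)/ln(z₁/z₀) = 6.4 × 4.4132/2.3663 = 11.9361 mph

11.94 mph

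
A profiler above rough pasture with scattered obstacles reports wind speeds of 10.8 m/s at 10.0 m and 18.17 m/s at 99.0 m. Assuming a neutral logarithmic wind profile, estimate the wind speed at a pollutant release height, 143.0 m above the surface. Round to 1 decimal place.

19.4 m/s

Log law: V ∝ ln(z/z₀). From the pair, with r = V₁/V₂ = 0.59439,
ln z₀ = (ln z₁ − r·ln z₂)/(1 − r) = (2.3026 − 0.59439×4.5951)/0.40561 = -1.0569 → z₀ = 0.3475 m
V₃ = V₁ · ln(z₃/z₀)/ln(z₁/z₀) = 10.8 × 6.0197/3.3595 = 19.3522 m/s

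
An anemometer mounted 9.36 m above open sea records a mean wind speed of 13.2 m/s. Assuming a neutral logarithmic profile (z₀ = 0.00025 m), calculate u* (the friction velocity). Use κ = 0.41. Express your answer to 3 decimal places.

Log law: V(z) = (u*/κ) · ln(z/z₀) ⇒ u* = κ · V / ln(z/z₀)
u* = 0.41 × 13.2 / ln(9.36/0.00025) = 0.41 × 13.2 / 10.5305
   = 5.4120 / 10.5305 = 0.5139 m/s

u* ≈ 0.514 m/s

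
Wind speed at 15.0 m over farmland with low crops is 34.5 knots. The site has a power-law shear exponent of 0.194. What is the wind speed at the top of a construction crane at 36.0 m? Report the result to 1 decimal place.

40.9 knots

Power-law profile: V₂ = V₁ · (z₂/z₁)^α
V₂ = 34.5 × (36.0/15.0)^0.194 = 34.5 × (2.4000)^0.194
    = 34.5 × 1.1851 = 40.8865 knots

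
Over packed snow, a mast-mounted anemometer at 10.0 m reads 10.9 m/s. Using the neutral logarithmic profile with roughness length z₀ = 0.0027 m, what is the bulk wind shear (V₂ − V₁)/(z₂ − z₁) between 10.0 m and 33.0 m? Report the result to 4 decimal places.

Log law: V₂ = V₁ · ln(z₂/z₀)/ln(z₁/z₀) = 10.9 × 9.4110/8.2171 = 12.4837 m/s
ΔV/Δz = (12.4837 − 10.9)/(33.0 − 10.0) = 1.5837/23.0000 = 0.06886 m/s/m

0.0689 m/s/m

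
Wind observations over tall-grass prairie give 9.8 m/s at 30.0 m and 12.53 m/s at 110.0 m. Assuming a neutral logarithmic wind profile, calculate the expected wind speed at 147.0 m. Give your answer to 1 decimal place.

13.1 m/s

Log law: V ∝ ln(z/z₀). From the pair, with r = V₁/V₂ = 0.78212,
ln z₀ = (ln z₁ − r·ln z₂)/(1 − r) = (3.4012 − 0.78212×4.7005)/0.21788 = -1.2629 → z₀ = 0.2828 m
V₃ = V₁ · ln(z₃/z₀)/ln(z₁/z₀) = 9.8 × 6.2533/4.6641 = 13.1392 m/s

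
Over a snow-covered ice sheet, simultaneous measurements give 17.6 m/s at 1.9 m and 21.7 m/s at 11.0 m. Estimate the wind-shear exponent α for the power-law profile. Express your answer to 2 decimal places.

Power law: V₂/V₁ = (z₂/z₁)^α ⇒ α = ln(V₂/V₁) / ln(z₂/z₁)
α = ln(21.7/17.6) / ln(11.0/1.9) = ln(1.2330) / ln(5.7895)
  = 0.20941 / 1.75604 = 0.11925

α ≈ 0.12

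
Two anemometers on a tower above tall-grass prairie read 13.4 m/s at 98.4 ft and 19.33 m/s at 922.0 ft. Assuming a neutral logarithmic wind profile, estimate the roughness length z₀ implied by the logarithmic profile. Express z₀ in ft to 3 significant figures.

Log law: V(z) ∝ ln(z/z₀). With r = V₁/V₂ = 13.4/19.33 = 0.69322,
r · ln(z₂/z₀) = ln(z₁/z₀) ⇒ ln z₀ = (ln z₁ − r·ln z₂)/(1 − r)
ln z₀ = (4.58904 − 0.69322×6.82655) / 0.30678 = -0.4670
z₀ = exp(-0.4670) = 0.6269 ft

z₀ ≈ 0.627 ft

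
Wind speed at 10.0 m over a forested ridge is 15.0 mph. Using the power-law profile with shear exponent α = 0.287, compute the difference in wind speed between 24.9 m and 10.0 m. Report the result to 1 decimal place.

Power law: V₂ = V₁ · (z₂/z₁)^α = 15.0 × (2.4900)^0.287 = 19.4895 mph
ΔV = 19.4895 − 15.0 = 4.4895 mph

4.5 mph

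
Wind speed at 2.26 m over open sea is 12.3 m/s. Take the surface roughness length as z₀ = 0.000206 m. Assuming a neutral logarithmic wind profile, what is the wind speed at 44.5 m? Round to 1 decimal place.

16.2 m/s

Log law: V(z) ∝ ln(z/z₀), so V₂/V₁ = ln(z₂/z₀) / ln(z₁/z₀).
ln(44.5/0.000206) = 12.2831, ln(2.26/0.000206) = 9.3030
V₂ = 12.3 × 12.2831/9.3030 = 12.3 × 1.3203 = 16.2402 m/s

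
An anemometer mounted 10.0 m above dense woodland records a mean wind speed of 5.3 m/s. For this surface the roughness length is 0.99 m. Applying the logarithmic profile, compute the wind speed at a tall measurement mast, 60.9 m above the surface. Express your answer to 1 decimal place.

Log law: V(z) ∝ ln(z/z₀), so V₂/V₁ = ln(z₂/z₀) / ln(z₁/z₀).
ln(60.9/0.99) = 4.1193, ln(10.0/0.99) = 2.3126
V₂ = 5.3 × 4.1193/2.3126 = 5.3 × 1.7812 = 9.4404 m/s

9.4 m/s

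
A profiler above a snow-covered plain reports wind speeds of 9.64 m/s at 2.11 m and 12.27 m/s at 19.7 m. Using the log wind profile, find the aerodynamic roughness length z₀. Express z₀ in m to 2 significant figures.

Log law: V(z) ∝ ln(z/z₀). With r = V₁/V₂ = 9.64/12.27 = 0.78566,
r · ln(z₂/z₀) = ln(z₁/z₀) ⇒ ln z₀ = (ln z₁ − r·ln z₂)/(1 − r)
ln z₀ = (0.74669 − 0.78566×2.98062) / 0.21434 = -7.4416
z₀ = exp(-7.4416) = 0.0005864 m

z₀ ≈ 0.00059 m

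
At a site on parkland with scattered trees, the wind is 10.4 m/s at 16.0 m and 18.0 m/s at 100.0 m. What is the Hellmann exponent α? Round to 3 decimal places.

Power law: V₂/V₁ = (z₂/z₁)^α ⇒ α = ln(V₂/V₁) / ln(z₂/z₁)
α = ln(18.0/10.4) / ln(100.0/16.0) = ln(1.7308) / ln(6.2500)
  = 0.54857 / 1.83258 = 0.29934

α ≈ 0.299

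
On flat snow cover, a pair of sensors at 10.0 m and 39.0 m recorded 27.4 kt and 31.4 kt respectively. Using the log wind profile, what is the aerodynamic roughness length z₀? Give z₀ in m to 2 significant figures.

Log law: V(z) ∝ ln(z/z₀). With r = V₁/V₂ = 27.4/31.4 = 0.87261,
r · ln(z₂/z₀) = ln(z₁/z₀) ⇒ ln z₀ = (ln z₁ − r·ln z₂)/(1 − r)
ln z₀ = (2.30259 − 0.87261×3.66356) / 0.12739 = -7.0201
z₀ = exp(-7.0201) = 0.0008937 m

z₀ ≈ 0.00089 m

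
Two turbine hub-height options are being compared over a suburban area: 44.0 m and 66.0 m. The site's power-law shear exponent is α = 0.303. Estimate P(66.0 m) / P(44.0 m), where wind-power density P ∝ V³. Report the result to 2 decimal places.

1.45

Speed ratio: V_B/V_A = (z_B/z_A)^α = (66.0/44.0)^0.303 = (1.5000)^0.303 = 1.13072
Power-density ratio: P_B/P_A = (V_B/V_A)³ = (1.13072)³ = 1.44566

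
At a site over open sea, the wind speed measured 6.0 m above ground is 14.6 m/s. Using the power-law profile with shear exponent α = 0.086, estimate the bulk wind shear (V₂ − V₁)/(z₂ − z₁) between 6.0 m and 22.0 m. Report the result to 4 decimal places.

Power law: V₂ = V₁ · (z₂/z₁)^α = 14.6 × (3.6667)^0.086 = 16.3260 m/s
ΔV/Δz = (16.3260 − 14.6)/(22.0 − 6.0) = 1.7260/16.0000 = 0.10788 m/s/m

0.1079 m/s/m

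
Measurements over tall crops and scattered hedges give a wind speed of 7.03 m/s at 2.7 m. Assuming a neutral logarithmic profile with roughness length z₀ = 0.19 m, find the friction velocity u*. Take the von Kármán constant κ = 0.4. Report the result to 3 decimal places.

Log law: V(z) = (u*/κ) · ln(z/z₀) ⇒ u* = κ · V / ln(z/z₀)
u* = 0.4 × 7.03 / ln(2.7/0.19) = 0.4 × 7.03 / 2.6540
   = 2.8120 / 2.6540 = 1.0595 m/s

u* ≈ 1.060 m/s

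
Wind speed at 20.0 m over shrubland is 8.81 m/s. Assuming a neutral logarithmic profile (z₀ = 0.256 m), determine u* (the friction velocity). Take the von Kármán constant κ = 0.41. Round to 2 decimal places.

u* ≈ 0.83 m/s

Log law: V(z) = (u*/κ) · ln(z/z₀) ⇒ u* = κ · V / ln(z/z₀)
u* = 0.41 × 8.81 / ln(20.0/0.256) = 0.41 × 8.81 / 4.3583
   = 3.6121 / 4.3583 = 0.8288 m/s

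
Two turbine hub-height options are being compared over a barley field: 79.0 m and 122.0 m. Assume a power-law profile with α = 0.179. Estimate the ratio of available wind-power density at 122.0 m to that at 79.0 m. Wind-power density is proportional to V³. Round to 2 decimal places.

Speed ratio: V_B/V_A = (z_B/z_A)^α = (122.0/79.0)^0.179 = (1.5443)^0.179 = 1.08089
Power-density ratio: P_B/P_A = (V_B/V_A)³ = (1.08089)³ = 1.26284

1.26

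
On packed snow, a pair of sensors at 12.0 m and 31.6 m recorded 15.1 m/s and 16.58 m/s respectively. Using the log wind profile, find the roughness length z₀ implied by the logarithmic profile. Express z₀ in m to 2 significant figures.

z₀ ≈ 0.00062 m

Log law: V(z) ∝ ln(z/z₀). With r = V₁/V₂ = 15.1/16.58 = 0.91074,
r · ln(z₂/z₀) = ln(z₁/z₀) ⇒ ln z₀ = (ln z₁ − r·ln z₂)/(1 − r)
ln z₀ = (2.48491 − 0.91074×3.45316) / 0.08926 = -7.3939
z₀ = exp(-7.3939) = 0.0006150 m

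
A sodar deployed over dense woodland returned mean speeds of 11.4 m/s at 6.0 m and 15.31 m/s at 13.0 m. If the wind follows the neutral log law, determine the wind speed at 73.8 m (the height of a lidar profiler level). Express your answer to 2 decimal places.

Log law: V ∝ ln(z/z₀). From the pair, with r = V₁/V₂ = 0.74461,
ln z₀ = (ln z₁ − r·ln z₂)/(1 − r) = (1.7918 − 0.74461×2.5649)/0.25539 = -0.4626 → z₀ = 0.6297 m
V₃ = V₁ · ln(z₃/z₀)/ln(z₁/z₀) = 11.4 × 4.7639/2.2543 = 24.0910 m/s

24.09 m/s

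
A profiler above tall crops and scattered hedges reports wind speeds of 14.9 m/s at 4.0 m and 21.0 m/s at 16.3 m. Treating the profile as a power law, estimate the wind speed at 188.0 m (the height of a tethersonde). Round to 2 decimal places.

38.16 m/s

First find α: α = ln(V₂/V₁)/ln(z₂/z₁) = ln(21.0/14.9)/ln(16.3/4.0) = 0.34316/1.40487 = 0.2443
Extrapolate from 16.3 m to 188.0 m: V₃ = 21.0 × (188.0/16.3)^0.2443 = 21.0 × 1.8172 = 38.1612 m/s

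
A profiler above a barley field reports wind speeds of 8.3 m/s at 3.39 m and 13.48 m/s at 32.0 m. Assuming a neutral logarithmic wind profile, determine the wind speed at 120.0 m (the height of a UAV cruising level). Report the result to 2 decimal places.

Log law: V ∝ ln(z/z₀). From the pair, with r = V₁/V₂ = 0.61573,
ln z₀ = (ln z₁ − r·ln z₂)/(1 − r) = (1.2208 − 0.61573×3.4657)/0.38427 = -2.3762 → z₀ = 0.09290 m
V₃ = V₁ · ln(z₃/z₀)/ln(z₁/z₀) = 8.3 × 7.1637/3.5971 = 16.5299 m/s

16.53 m/s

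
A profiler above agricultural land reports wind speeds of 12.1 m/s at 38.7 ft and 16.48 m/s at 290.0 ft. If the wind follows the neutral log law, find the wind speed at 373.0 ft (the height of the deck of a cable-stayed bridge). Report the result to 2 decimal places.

Log law: V ∝ ln(z/z₀). From the pair, with r = V₁/V₂ = 0.73422,
ln z₀ = (ln z₁ − r·ln z₂)/(1 − r) = (3.6558 − 0.73422×5.6699)/0.26578 = -1.9081 → z₀ = 0.1484 ft
V₃ = V₁ · ln(z₃/z₀)/ln(z₁/z₀) = 12.1 × 7.8296/5.5639 = 17.0274 m/s

17.03 m/s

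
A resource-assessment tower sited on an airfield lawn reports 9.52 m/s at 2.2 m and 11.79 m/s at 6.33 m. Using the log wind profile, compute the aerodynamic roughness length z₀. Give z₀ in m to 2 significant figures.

z₀ ≈ 0.026 m

Log law: V(z) ∝ ln(z/z₀). With r = V₁/V₂ = 9.52/11.79 = 0.80746,
r · ln(z₂/z₀) = ln(z₁/z₀) ⇒ ln z₀ = (ln z₁ − r·ln z₂)/(1 − r)
ln z₀ = (0.78846 − 0.80746×1.84530) / 0.19254 = -3.6438
z₀ = exp(-3.6438) = 0.02615 m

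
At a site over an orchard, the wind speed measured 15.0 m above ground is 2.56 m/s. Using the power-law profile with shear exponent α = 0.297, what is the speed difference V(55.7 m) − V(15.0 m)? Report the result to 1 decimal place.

1.2 m/s

Power law: V₂ = V₁ · (z₂/z₁)^α = 2.56 × (3.7133)^0.297 = 3.7797 m/s
ΔV = 3.7797 − 2.56 = 1.2197 m/s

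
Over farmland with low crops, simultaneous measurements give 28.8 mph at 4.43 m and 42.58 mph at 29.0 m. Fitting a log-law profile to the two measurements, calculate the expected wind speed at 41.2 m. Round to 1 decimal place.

Log law: V ∝ ln(z/z₀). From the pair, with r = V₁/V₂ = 0.67637,
ln z₀ = (ln z₁ − r·ln z₂)/(1 − r) = (1.4884 − 0.67637×3.3673)/0.32363 = -2.4385 → z₀ = 0.08729 m
V₃ = V₁ · ln(z₃/z₀)/ln(z₁/z₀) = 28.8 × 6.1569/3.9269 = 45.1553 mph

45.2 mph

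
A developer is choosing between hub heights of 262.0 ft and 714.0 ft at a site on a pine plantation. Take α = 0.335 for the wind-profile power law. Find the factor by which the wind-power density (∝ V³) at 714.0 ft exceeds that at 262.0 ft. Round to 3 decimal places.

Speed ratio: V_B/V_A = (z_B/z_A)^α = (714.0/262.0)^0.335 = (2.7252)^0.335 = 1.39913
Power-density ratio: P_B/P_A = (V_B/V_A)³ = (1.39913)³ = 2.73889

2.739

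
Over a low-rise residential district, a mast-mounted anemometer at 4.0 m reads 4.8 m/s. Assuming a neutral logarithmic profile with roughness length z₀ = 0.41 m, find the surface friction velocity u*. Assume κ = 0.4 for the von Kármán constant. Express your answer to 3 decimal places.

u* ≈ 0.843 m/s

Log law: V(z) = (u*/κ) · ln(z/z₀) ⇒ u* = κ · V / ln(z/z₀)
u* = 0.4 × 4.8 / ln(4.0/0.41) = 0.4 × 4.8 / 2.2779
   = 1.9200 / 2.2779 = 0.8429 m/s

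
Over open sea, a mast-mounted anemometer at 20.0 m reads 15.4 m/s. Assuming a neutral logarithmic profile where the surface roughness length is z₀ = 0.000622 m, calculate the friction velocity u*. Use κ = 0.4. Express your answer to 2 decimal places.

Log law: V(z) = (u*/κ) · ln(z/z₀) ⇒ u* = κ · V / ln(z/z₀)
u* = 0.4 × 15.4 / ln(20.0/0.000622) = 0.4 × 15.4 / 10.3783
   = 6.1600 / 10.3783 = 0.5935 m/s

u* ≈ 0.59 m/s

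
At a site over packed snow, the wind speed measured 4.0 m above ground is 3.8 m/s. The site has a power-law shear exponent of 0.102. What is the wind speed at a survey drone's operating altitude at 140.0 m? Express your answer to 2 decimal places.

Power-law profile: V₂ = V₁ · (z₂/z₁)^α
V₂ = 3.8 × (140.0/4.0)^0.102 = 3.8 × (35.0000)^0.102
    = 3.8 × 1.4371 = 5.4611 m/s

5.46 m/s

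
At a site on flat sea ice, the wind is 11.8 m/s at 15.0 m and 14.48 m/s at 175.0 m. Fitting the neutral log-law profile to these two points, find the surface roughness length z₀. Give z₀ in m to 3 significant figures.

Log law: V(z) ∝ ln(z/z₀). With r = V₁/V₂ = 11.8/14.48 = 0.81492,
r · ln(z₂/z₀) = ln(z₁/z₀) ⇒ ln z₀ = (ln z₁ − r·ln z₂)/(1 − r)
ln z₀ = (2.70805 − 0.81492×5.16479) / 0.18508 = -8.1089
z₀ = exp(-8.1089) = 0.0003008 m

z₀ ≈ 0.000301 m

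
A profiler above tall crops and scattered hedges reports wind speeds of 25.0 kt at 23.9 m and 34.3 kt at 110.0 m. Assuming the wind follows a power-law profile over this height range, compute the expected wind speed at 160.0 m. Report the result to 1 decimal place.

37.1 kt

First find α: α = ln(V₂/V₁)/ln(z₂/z₁) = ln(34.3/25.0)/ln(110.0/23.9) = 0.31627/1.52660 = 0.2072
Extrapolate from 110.0 m to 160.0 m: V₃ = 34.3 × (160.0/110.0)^0.2072 = 34.3 × 1.0807 = 37.0686 kt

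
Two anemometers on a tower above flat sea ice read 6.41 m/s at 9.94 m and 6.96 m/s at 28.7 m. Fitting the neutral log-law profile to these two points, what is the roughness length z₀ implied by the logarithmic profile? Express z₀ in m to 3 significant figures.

z₀ ≈ 0.0000427 m

Log law: V(z) ∝ ln(z/z₀). With r = V₁/V₂ = 6.41/6.96 = 0.92098,
r · ln(z₂/z₀) = ln(z₁/z₀) ⇒ ln z₀ = (ln z₁ − r·ln z₂)/(1 − r)
ln z₀ = (2.29657 − 0.92098×3.35690) / 0.07902 = -10.0611
z₀ = exp(-10.0611) = 0.00004271 m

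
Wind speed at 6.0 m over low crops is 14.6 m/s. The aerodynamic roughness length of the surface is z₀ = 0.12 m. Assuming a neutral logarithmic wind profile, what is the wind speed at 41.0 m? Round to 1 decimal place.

21.8 m/s

Log law: V(z) ∝ ln(z/z₀), so V₂/V₁ = ln(z₂/z₀) / ln(z₁/z₀).
ln(41.0/0.12) = 5.8338, ln(6.0/0.12) = 3.9120
V₂ = 14.6 × 5.8338/3.9120 = 14.6 × 1.4913 = 21.7724 m/s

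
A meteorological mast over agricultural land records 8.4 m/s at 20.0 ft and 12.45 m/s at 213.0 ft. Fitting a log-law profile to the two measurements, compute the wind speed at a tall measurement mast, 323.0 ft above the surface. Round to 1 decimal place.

Log law: V ∝ ln(z/z₀). From the pair, with r = V₁/V₂ = 0.67470,
ln z₀ = (ln z₁ − r·ln z₂)/(1 − r) = (2.9957 − 0.67470×5.3613)/0.32530 = -1.9106 → z₀ = 0.1480 ft
V₃ = V₁ · ln(z₃/z₀)/ln(z₁/z₀) = 8.4 × 7.6883/4.9063 = 13.1628 m/s

13.2 m/s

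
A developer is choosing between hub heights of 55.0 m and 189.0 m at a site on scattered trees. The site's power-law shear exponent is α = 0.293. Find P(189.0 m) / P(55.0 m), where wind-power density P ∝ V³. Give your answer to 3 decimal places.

2.960

Speed ratio: V_B/V_A = (z_B/z_A)^α = (189.0/55.0)^0.293 = (3.4364)^0.293 = 1.43574
Power-density ratio: P_B/P_A = (V_B/V_A)³ = (1.43574)³ = 2.95959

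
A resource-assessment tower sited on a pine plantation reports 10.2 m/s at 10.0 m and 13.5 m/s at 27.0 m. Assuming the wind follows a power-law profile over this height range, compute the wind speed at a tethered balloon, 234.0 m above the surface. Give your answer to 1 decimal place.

First find α: α = ln(V₂/V₁)/ln(z₂/z₁) = ln(13.5/10.2)/ln(27.0/10.0) = 0.28030/0.99325 = 0.2822
Extrapolate from 27.0 m to 234.0 m: V₃ = 13.5 × (234.0/27.0)^0.2822 = 13.5 × 1.8394 = 24.8314 m/s

24.8 m/s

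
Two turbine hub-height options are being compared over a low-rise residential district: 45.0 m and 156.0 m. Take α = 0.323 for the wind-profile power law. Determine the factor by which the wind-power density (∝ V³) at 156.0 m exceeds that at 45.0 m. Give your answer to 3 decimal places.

Speed ratio: V_B/V_A = (z_B/z_A)^α = (156.0/45.0)^0.323 = (3.4667)^0.323 = 1.49414
Power-density ratio: P_B/P_A = (V_B/V_A)³ = (1.49414)³ = 3.33561

3.336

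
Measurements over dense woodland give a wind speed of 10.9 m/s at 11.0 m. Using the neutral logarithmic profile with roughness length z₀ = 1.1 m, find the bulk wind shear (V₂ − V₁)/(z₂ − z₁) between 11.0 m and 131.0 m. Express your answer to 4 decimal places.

0.0977 m/s/m

Log law: V₂ = V₁ · ln(z₂/z₀)/ln(z₁/z₀) = 10.9 × 4.7799/2.3026 = 22.6271 m/s
ΔV/Δz = (22.6271 − 10.9)/(131.0 − 11.0) = 11.7271/120.0000 = 0.09773 m/s/m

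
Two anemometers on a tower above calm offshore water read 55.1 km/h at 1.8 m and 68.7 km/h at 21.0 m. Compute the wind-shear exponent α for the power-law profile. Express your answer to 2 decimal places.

Power law: V₂/V₁ = (z₂/z₁)^α ⇒ α = ln(V₂/V₁) / ln(z₂/z₁)
α = ln(68.7/55.1) / ln(21.0/1.8) = ln(1.2468) / ln(11.6667)
  = 0.22060 / 2.45674 = 0.08979

α ≈ 0.09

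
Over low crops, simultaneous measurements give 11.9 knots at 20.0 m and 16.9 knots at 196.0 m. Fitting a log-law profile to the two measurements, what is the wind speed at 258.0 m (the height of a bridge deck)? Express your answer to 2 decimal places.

Log law: V ∝ ln(z/z₀). From the pair, with r = V₁/V₂ = 0.70414,
ln z₀ = (ln z₁ − r·ln z₂)/(1 − r) = (2.9957 − 0.70414×5.2781)/0.29586 = -2.4363 → z₀ = 0.08748 m
V₃ = V₁ · ln(z₃/z₀)/ln(z₁/z₀) = 11.9 × 7.9893/5.4321 = 17.5021 knots

17.50 knots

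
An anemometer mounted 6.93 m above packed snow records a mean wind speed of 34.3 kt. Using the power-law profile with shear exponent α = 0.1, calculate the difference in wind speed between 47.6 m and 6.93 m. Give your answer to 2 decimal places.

7.29 kt

Power law: V₂ = V₁ · (z₂/z₁)^α = 34.3 × (6.8687)^0.1 = 41.5893 kt
ΔV = 41.5893 − 34.3 = 7.2893 kt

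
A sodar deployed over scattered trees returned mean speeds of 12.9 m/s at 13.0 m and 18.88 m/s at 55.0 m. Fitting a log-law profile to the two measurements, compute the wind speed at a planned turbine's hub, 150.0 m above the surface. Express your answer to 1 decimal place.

Log law: V ∝ ln(z/z₀). From the pair, with r = V₁/V₂ = 0.68326,
ln z₀ = (ln z₁ − r·ln z₂)/(1 − r) = (2.5649 − 0.68326×4.0073)/0.31674 = -0.5465 → z₀ = 0.5789 m
V₃ = V₁ · ln(z₃/z₀)/ln(z₁/z₀) = 12.9 × 5.5572/3.1115 = 23.0396 m/s

23.0 m/s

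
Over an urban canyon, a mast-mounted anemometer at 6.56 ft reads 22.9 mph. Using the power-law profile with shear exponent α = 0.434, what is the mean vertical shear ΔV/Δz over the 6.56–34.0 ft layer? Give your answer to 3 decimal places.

Power law: V₂ = V₁ · (z₂/z₁)^α = 22.9 × (5.1829)^0.434 = 46.7693 mph
ΔV/Δz = (46.7693 − 22.9)/(34.0 − 6.56) = 23.8693/27.4400 = 0.86987 mph/ft

0.870 mph/ft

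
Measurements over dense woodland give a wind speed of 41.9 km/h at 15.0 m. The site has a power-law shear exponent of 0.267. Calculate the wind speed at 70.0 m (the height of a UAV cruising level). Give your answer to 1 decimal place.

63.2 km/h

Power-law profile: V₂ = V₁ · (z₂/z₁)^α
V₂ = 41.9 × (70.0/15.0)^0.267 = 41.9 × (4.6667)^0.267
    = 41.9 × 1.5088 = 63.2177 km/h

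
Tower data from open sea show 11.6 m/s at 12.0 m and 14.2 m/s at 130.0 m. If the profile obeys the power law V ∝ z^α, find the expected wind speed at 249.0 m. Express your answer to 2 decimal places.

15.01 m/s

First find α: α = ln(V₂/V₁)/ln(z₂/z₁) = ln(14.2/11.6)/ln(130.0/12.0) = 0.20224/2.38263 = 0.0849
Extrapolate from 130.0 m to 249.0 m: V₃ = 14.2 × (249.0/130.0)^0.0849 = 14.2 × 1.0567 = 15.0054 m/s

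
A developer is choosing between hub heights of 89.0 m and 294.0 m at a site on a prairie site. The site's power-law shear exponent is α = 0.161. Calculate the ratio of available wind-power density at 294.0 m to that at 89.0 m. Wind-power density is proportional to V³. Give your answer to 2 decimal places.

Speed ratio: V_B/V_A = (z_B/z_A)^α = (294.0/89.0)^0.161 = (3.3034)^0.161 = 1.21214
Power-density ratio: P_B/P_A = (V_B/V_A)³ = (1.21214)³ = 1.78097

1.78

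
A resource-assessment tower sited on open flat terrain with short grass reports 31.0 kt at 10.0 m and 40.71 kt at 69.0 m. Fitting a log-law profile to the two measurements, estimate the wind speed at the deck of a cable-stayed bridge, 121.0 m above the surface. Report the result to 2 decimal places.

43.53 kt

Log law: V ∝ ln(z/z₀). From the pair, with r = V₁/V₂ = 0.76148,
ln z₀ = (ln z₁ − r·ln z₂)/(1 − r) = (2.3026 − 0.76148×4.2341)/0.23852 = -3.8640 → z₀ = 0.02098 m
V₃ = V₁ · ln(z₃/z₀)/ln(z₁/z₀) = 31.0 × 8.6598/6.1665 = 43.5337 kt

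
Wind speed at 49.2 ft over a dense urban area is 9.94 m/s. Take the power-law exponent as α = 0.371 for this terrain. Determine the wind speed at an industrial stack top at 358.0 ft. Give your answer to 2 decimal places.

20.76 m/s

Power-law profile: V₂ = V₁ · (z₂/z₁)^α
V₂ = 9.94 × (358.0/49.2)^0.371 = 9.94 × (7.2764)^0.371
    = 9.94 × 2.0882 = 20.7567 m/s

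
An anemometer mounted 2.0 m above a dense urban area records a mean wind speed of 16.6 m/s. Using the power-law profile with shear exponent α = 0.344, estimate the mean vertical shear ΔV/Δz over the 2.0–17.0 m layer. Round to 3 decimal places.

1.204 m/s/m

Power law: V₂ = V₁ · (z₂/z₁)^α = 16.6 × (8.5000)^0.344 = 34.6600 m/s
ΔV/Δz = (34.6600 − 16.6)/(17.0 − 2.0) = 18.0600/15.0000 = 1.20400 m/s/m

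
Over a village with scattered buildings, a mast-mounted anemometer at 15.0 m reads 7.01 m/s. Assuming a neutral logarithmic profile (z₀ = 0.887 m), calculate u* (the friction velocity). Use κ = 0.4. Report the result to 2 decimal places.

Log law: V(z) = (u*/κ) · ln(z/z₀) ⇒ u* = κ · V / ln(z/z₀)
u* = 0.4 × 7.01 / ln(15.0/0.887) = 0.4 × 7.01 / 2.8280
   = 2.8040 / 2.8280 = 0.9915 m/s

u* ≈ 0.99 m/s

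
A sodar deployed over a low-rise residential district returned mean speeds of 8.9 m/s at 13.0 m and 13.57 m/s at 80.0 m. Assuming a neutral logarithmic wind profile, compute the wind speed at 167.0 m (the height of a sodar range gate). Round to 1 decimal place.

15.5 m/s

Log law: V ∝ ln(z/z₀). From the pair, with r = V₁/V₂ = 0.65586,
ln z₀ = (ln z₁ − r·ln z₂)/(1 − r) = (2.5649 − 0.65586×4.3820)/0.34414 = -0.8980 → z₀ = 0.4074 m
V₃ = V₁ · ln(z₃/z₀)/ln(z₁/z₀) = 8.9 × 6.0160/3.4630 = 15.4615 m/s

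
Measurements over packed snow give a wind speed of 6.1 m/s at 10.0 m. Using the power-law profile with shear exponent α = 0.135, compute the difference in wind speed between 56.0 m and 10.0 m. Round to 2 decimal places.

1.60 m/s

Power law: V₂ = V₁ · (z₂/z₁)^α = 6.1 × (5.6000)^0.135 = 7.6972 m/s
ΔV = 7.6972 − 6.1 = 1.5972 m/s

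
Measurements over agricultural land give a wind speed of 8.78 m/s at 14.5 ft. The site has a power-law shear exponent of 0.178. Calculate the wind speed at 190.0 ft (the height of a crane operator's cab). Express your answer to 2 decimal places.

Power-law profile: V₂ = V₁ · (z₂/z₁)^α
V₂ = 8.78 × (190.0/14.5)^0.178 = 8.78 × (13.1034)^0.178
    = 8.78 × 1.5809 = 13.8800 m/s

13.88 m/s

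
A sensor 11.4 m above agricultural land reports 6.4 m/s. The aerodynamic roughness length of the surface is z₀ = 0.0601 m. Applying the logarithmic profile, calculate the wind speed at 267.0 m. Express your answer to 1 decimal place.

Log law: V(z) ∝ ln(z/z₀), so V₂/V₁ = ln(z₂/z₀) / ln(z₁/z₀).
ln(267.0/0.0601) = 8.3990, ln(11.4/0.0601) = 5.2454
V₂ = 6.4 × 8.3990/5.2454 = 6.4 × 1.6012 = 10.2478 m/s

10.2 m/s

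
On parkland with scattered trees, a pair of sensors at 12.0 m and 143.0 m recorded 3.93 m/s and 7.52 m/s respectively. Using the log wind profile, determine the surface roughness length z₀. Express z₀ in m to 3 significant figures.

z₀ ≈ 0.796 m

Log law: V(z) ∝ ln(z/z₀). With r = V₁/V₂ = 3.93/7.52 = 0.52261,
r · ln(z₂/z₀) = ln(z₁/z₀) ⇒ ln z₀ = (ln z₁ − r·ln z₂)/(1 − r)
ln z₀ = (2.48491 − 0.52261×4.96284) / 0.47739 = -0.2277
z₀ = exp(-0.2277) = 0.7964 m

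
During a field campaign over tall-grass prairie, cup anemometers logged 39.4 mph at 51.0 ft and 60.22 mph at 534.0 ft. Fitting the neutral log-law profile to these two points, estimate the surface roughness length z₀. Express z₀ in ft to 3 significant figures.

z₀ ≈ 0.599 ft

Log law: V(z) ∝ ln(z/z₀). With r = V₁/V₂ = 39.4/60.22 = 0.65427,
r · ln(z₂/z₀) = ln(z₁/z₀) ⇒ ln z₀ = (ln z₁ − r·ln z₂)/(1 − r)
ln z₀ = (3.93183 − 0.65427×6.28040) / 0.34573 = -0.5126
z₀ = exp(-0.5126) = 0.5989 ft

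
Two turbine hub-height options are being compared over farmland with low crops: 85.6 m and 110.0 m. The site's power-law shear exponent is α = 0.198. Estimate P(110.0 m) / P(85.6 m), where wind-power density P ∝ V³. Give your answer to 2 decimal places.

1.16

Speed ratio: V_B/V_A = (z_B/z_A)^α = (110.0/85.6)^0.198 = (1.2850)^0.198 = 1.05091
Power-density ratio: P_B/P_A = (V_B/V_A)³ = (1.05091)³ = 1.16064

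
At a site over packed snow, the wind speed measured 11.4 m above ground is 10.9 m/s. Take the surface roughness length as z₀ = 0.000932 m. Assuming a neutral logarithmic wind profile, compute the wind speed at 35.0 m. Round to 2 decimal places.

Log law: V(z) ∝ ln(z/z₀), so V₂/V₁ = ln(z₂/z₀) / ln(z₁/z₀).
ln(35.0/0.000932) = 10.5335, ln(11.4/0.000932) = 9.4118
V₂ = 10.9 × 10.5335/9.4118 = 10.9 × 1.1192 = 12.1991 m/s

12.20 m/s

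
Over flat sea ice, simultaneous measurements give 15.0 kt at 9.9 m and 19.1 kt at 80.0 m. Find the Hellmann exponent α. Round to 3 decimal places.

Power law: V₂/V₁ = (z₂/z₁)^α ⇒ α = ln(V₂/V₁) / ln(z₂/z₁)
α = ln(19.1/15.0) / ln(80.0/9.9) = ln(1.2733) / ln(8.0808)
  = 0.24164 / 2.08949 = 0.11564

α ≈ 0.116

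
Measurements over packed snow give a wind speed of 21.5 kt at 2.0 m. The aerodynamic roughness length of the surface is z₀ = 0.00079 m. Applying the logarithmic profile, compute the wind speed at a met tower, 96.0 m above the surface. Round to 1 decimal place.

32.1 kt

Log law: V(z) ∝ ln(z/z₀), so V₂/V₁ = ln(z₂/z₀) / ln(z₁/z₀).
ln(96.0/0.00079) = 11.7078, ln(2.0/0.00079) = 7.8366
V₂ = 21.5 × 11.7078/7.8366 = 21.5 × 1.4940 = 32.1207 kt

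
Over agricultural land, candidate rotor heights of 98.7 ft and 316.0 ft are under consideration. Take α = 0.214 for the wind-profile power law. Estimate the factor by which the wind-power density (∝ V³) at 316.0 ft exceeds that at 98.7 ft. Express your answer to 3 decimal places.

Speed ratio: V_B/V_A = (z_B/z_A)^α = (316.0/98.7)^0.214 = (3.2016)^0.214 = 1.28277
Power-density ratio: P_B/P_A = (V_B/V_A)³ = (1.28277)³ = 2.11080

2.111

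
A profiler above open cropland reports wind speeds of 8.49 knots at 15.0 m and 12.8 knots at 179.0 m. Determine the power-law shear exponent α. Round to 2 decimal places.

α ≈ 0.17

Power law: V₂/V₁ = (z₂/z₁)^α ⇒ α = ln(V₂/V₁) / ln(z₂/z₁)
α = ln(12.8/8.49) / ln(179.0/15.0) = ln(1.5077) / ln(11.9333)
  = 0.41056 / 2.47934 = 0.16559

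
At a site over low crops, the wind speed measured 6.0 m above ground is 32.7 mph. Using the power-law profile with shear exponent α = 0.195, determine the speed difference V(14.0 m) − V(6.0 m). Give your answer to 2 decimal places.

Power law: V₂ = V₁ · (z₂/z₁)^α = 32.7 × (2.3333)^0.195 = 38.5748 mph
ΔV = 38.5748 − 32.7 = 5.8748 mph

5.87 mph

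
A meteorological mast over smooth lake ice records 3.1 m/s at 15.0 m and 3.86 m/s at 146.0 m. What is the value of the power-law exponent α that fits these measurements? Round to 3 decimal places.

α ≈ 0.096

Power law: V₂/V₁ = (z₂/z₁)^α ⇒ α = ln(V₂/V₁) / ln(z₂/z₁)
α = ln(3.86/3.1) / ln(146.0/15.0) = ln(1.2452) / ln(9.7333)
  = 0.21927 / 2.27556 = 0.09636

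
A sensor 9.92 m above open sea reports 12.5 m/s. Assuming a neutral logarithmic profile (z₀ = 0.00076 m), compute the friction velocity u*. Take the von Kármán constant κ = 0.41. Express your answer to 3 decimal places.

u* ≈ 0.541 m/s

Log law: V(z) = (u*/κ) · ln(z/z₀) ⇒ u* = κ · V / ln(z/z₀)
u* = 0.41 × 12.5 / ln(9.92/0.00076) = 0.41 × 12.5 / 9.4767
   = 5.1250 / 9.4767 = 0.5408 m/s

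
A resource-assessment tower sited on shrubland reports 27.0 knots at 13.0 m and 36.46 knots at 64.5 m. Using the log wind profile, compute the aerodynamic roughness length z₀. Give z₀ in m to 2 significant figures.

Log law: V(z) ∝ ln(z/z₀). With r = V₁/V₂ = 27.0/36.46 = 0.74054,
r · ln(z₂/z₀) = ln(z₁/z₀) ⇒ ln z₀ = (ln z₁ − r·ln z₂)/(1 − r)
ln z₀ = (2.56495 − 0.74054×4.16667) / 0.25946 = -2.0065
z₀ = exp(-2.0065) = 0.1345 m

z₀ ≈ 0.13 m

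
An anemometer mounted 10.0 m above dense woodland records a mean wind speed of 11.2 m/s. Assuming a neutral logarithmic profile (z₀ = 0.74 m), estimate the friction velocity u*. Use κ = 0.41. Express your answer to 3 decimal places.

Log law: V(z) = (u*/κ) · ln(z/z₀) ⇒ u* = κ · V / ln(z/z₀)
u* = 0.41 × 11.2 / ln(10.0/0.74) = 0.41 × 11.2 / 2.6037
   = 4.5920 / 2.6037 = 1.7637 m/s

u* ≈ 1.764 m/s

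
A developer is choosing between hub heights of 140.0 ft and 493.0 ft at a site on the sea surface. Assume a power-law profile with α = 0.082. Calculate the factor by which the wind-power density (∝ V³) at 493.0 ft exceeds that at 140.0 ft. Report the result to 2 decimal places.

1.36

Speed ratio: V_B/V_A = (z_B/z_A)^α = (493.0/140.0)^0.082 = (3.5214)^0.082 = 1.10874
Power-density ratio: P_B/P_A = (V_B/V_A)³ = (1.10874)³ = 1.36299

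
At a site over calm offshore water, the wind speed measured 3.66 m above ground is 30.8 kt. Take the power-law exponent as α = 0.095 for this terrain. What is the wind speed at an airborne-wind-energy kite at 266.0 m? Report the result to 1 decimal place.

Power-law profile: V₂ = V₁ · (z₂/z₁)^α
V₂ = 30.8 × (266.0/3.66)^0.095 = 30.8 × (72.6776)^0.095
    = 30.8 × 1.5026 = 46.2790 kt

46.3 kt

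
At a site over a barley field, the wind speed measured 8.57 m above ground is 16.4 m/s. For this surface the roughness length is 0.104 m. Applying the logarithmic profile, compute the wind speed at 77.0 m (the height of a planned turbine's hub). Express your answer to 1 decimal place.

24.6 m/s

Log law: V(z) ∝ ln(z/z₀), so V₂/V₁ = ln(z₂/z₀) / ln(z₁/z₀).
ln(77.0/0.104) = 6.6072, ln(8.57/0.104) = 4.4116
V₂ = 16.4 × 6.6072/4.4116 = 16.4 × 1.4977 = 24.5618 m/s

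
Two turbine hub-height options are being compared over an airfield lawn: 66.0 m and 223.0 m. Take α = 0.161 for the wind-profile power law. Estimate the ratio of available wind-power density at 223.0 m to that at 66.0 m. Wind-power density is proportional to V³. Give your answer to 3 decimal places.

1.800

Speed ratio: V_B/V_A = (z_B/z_A)^α = (223.0/66.0)^0.161 = (3.3788)^0.161 = 1.21655
Power-density ratio: P_B/P_A = (V_B/V_A)³ = (1.21655)³ = 1.80049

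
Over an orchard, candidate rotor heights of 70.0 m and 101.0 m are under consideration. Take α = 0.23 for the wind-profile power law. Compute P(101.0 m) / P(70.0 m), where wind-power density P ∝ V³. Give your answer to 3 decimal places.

1.288

Speed ratio: V_B/V_A = (z_B/z_A)^α = (101.0/70.0)^0.23 = (1.4429)^0.23 = 1.08798
Power-density ratio: P_B/P_A = (V_B/V_A)³ = (1.08798)³ = 1.28785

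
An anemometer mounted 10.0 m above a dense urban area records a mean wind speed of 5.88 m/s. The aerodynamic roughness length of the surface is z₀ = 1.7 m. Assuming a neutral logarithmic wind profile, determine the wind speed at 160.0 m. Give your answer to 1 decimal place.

Log law: V(z) ∝ ln(z/z₀), so V₂/V₁ = ln(z₂/z₀) / ln(z₁/z₀).
ln(160.0/1.7) = 4.5445, ln(10.0/1.7) = 1.7720
V₂ = 5.88 × 4.5445/1.7720 = 5.88 × 2.5647 = 15.0805 m/s

15.1 m/s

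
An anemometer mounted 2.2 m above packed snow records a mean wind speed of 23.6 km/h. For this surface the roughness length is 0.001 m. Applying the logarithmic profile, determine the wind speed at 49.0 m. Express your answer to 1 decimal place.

33.1 km/h

Log law: V(z) ∝ ln(z/z₀), so V₂/V₁ = ln(z₂/z₀) / ln(z₁/z₀).
ln(49.0/0.001) = 10.7996, ln(2.2/0.001) = 7.6962
V₂ = 23.6 × 10.7996/7.6962 = 23.6 × 1.4032 = 33.1163 km/h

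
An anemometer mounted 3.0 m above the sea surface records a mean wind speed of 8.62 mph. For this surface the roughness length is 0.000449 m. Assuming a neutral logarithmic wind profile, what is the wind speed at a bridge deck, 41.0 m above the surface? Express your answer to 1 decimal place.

Log law: V(z) ∝ ln(z/z₀), so V₂/V₁ = ln(z₂/z₀) / ln(z₁/z₀).
ln(41.0/0.000449) = 11.4221, ln(3.0/0.000449) = 8.8071
V₂ = 8.62 × 11.4221/8.8071 = 8.62 × 1.2969 = 11.1794 mph

11.2 mph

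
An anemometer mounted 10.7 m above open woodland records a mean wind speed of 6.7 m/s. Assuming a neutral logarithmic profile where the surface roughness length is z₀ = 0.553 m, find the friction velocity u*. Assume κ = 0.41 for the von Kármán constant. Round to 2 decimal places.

Log law: V(z) = (u*/κ) · ln(z/z₀) ⇒ u* = κ · V / ln(z/z₀)
u* = 0.41 × 6.7 / ln(10.7/0.553) = 0.41 × 6.7 / 2.9626
   = 2.7470 / 2.9626 = 0.9272 m/s

u* ≈ 0.93 m/s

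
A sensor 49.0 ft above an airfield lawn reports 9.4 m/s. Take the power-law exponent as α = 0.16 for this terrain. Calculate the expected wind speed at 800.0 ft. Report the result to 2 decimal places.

14.70 m/s

Power-law profile: V₂ = V₁ · (z₂/z₁)^α
V₂ = 9.4 × (800.0/49.0)^0.16 = 9.4 × (16.3265)^0.16
    = 9.4 × 1.5634 = 14.6957 m/s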